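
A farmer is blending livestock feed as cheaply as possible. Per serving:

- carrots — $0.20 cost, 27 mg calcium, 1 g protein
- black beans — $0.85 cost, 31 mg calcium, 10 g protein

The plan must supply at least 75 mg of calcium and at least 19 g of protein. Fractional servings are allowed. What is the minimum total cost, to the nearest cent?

For a min-cost LP with two ≥-constraints, a basic feasible solution has at most two positive variables.
carrots only: max(75/27, 19/1) = 19 servings → $3.80.
black beans only: max(75/31, 19/10) = 2.419 servings → $2.06.
carrots + black beans with both tight: 0.6736 servings and 1.833 servings → $1.69.
Cheapest feasible corner: $1.69.

$1.69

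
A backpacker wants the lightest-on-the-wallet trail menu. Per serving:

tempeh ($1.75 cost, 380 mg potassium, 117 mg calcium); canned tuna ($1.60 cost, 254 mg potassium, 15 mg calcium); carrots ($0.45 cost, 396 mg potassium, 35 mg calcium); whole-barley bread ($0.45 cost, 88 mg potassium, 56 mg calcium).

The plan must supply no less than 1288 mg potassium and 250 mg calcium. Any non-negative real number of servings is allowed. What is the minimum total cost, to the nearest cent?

A basic optimal solution has at most two foods positive. Try each food alone and each pair with both targets met exactly.
tempeh only: max(1288/380, 250/117) = 3.389 servings → $5.93.
canned tuna only: max(1288/254, 250/15) = 16.67 servings → $26.67.
carrots only: max(1288/396, 250/35) = 7.143 servings → $3.21.
whole-barley bread only: max(1288/88, 250/56) = 14.64 servings → $6.59.
tempeh + canned tuna with both tight: 1.839 servings and 2.319 servings → $6.93.
tempeh + carrots with both tight: 1.632 servings and 1.686 servings → $3.62.
tempeh + whole-barley bread: the both-tight solution has a negative serving — not a feasible corner.
canned tuna + carrots: the both-tight solution has a negative serving — not a feasible corner.
canned tuna + whole-barley bread with both tight: 3.885 servings and 3.424 servings → $7.76.
carrots + whole-barley bread with both tight: 2.625 servings and 2.824 servings → $2.45.
Cheapest feasible corner: $2.45.

$2.45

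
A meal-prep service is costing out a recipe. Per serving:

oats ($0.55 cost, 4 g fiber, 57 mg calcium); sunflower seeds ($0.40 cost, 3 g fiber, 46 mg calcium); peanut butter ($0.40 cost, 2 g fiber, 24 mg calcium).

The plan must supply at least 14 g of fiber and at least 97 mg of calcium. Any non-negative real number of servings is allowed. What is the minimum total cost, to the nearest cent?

At the optimum either one food covers both requirements or two foods hit both targets exactly; no other combination can be cheaper.
oats only: max(14/4, 97/57) = 3.5 servings → $1.93.
sunflower seeds only: max(14/3, 97/46) = 4.667 servings → $1.87.
peanut butter only: max(14/2, 97/24) = 7 servings → $2.80.
oats + sunflower seeds: the both-tight solution has a negative serving — not a feasible corner.
oats + peanut butter: the both-tight solution has a negative serving — not a feasible corner.
sunflower seeds + peanut butter: the both-tight solution has a negative serving — not a feasible corner.
The minimum over all feasible corners is $1.87.

$1.87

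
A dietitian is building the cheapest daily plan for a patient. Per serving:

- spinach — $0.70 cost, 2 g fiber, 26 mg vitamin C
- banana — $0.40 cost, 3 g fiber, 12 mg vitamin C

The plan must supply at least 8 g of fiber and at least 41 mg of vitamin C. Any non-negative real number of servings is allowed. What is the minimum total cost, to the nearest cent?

$1.28

The cheapest plan sits at a corner of the feasible region — with two constraints it uses at most two foods.
spinach only: max(8/2, 41/26) = 4 servings → $2.80.
banana only: max(8/3, 41/12) = 3.417 servings → $1.37.
spinach + banana with both tight: 0.5 servings and 2.333 servings → $1.28.
Cheapest feasible corner: $1.28.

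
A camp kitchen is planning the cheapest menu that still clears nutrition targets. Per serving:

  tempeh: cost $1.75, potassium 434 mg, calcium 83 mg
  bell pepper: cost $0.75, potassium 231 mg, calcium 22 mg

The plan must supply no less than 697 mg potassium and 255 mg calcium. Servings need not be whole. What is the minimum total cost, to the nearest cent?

$5.38

For a min-cost LP with two ≥-constraints, a basic feasible solution has at most two positive variables.
tempeh only: max(697/434, 255/83) = 3.072 servings → $5.38.
bell pepper only: max(697/231, 255/22) = 11.59 servings → $8.69.
tempeh + bell pepper: the both-tight solution has a negative serving — not a feasible corner.
Cheapest feasible corner: $5.38.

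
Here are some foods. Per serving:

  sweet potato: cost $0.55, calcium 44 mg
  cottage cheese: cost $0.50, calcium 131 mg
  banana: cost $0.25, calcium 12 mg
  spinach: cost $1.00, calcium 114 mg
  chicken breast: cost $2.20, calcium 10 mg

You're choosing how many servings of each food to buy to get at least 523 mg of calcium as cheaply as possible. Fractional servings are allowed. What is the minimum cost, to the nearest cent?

$2.00

Cost per mg of calcium: cottage cheese $0.0038, spinach $0.0088, sweet potato $0.0125, banana $0.0208, chicken breast $0.2200.
With no serving limits, use only cottage cheese: 523 mg / 131 mg = 3.992 servings × $0.50 = $2.00.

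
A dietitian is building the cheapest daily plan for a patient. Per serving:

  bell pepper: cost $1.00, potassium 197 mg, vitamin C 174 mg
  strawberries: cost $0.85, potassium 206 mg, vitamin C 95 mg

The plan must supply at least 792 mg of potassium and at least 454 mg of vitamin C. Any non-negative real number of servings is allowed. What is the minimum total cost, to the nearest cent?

At the optimum either one food covers both requirements or two foods hit both targets exactly; no other combination can be cheaper.
bell pepper only: max(792/197, 454/174) = 4.02 servings → $4.02.
strawberries only: max(792/206, 454/95) = 4.779 servings → $4.06.
bell pepper + strawberries with both tight: 1.067 servings and 2.824 servings → $3.47.
So the least-cost plan costs $3.47.

$3.47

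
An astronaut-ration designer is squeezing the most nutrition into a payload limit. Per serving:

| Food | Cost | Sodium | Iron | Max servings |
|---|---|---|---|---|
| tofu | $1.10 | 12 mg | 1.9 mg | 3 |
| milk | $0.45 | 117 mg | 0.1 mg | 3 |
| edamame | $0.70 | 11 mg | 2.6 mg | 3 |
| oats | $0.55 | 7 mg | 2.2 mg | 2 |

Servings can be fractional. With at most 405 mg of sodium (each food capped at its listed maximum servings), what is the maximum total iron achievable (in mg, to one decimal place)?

18.2 mg

Iron per mg sodium: oats 0.3143, edamame 0.2364, tofu 0.1583, milk 0.0008547.
Take 2 servings of oats: uses 14 mg sodium, +4.4 mg iron (running total 4.4 mg).
Take 3 servings of edamame: uses 33 mg sodium, +7.8 mg iron (running total 12.2 mg).
Take 3 servings of tofu: uses 36 mg sodium, +5.7 mg iron (running total 17.9 mg).
Take 2.752 servings of milk: uses 322 mg sodium, +0.3 mg iron (running total 18.2 mg).
Filling greedily by iron-per-mg sodium is optimal for one linear limit, giving 18.2 mg.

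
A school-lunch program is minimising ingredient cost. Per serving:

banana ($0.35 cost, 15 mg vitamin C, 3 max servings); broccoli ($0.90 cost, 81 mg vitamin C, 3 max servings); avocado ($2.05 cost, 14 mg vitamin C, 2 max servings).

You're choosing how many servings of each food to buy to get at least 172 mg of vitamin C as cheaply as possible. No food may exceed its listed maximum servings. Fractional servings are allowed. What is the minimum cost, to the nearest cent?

Cost per mg of vitamin C: broccoli $0.0111, banana $0.0233, avocado $0.1464.
Take 2.123 servings of broccoli: +172.0 mg vitamin C for $1.91 (total $1.91, still need 0.0 mg).
Greedy by cheapest-per-mg is optimal for a single linear constraint, so the minimum cost is $1.91.

$1.91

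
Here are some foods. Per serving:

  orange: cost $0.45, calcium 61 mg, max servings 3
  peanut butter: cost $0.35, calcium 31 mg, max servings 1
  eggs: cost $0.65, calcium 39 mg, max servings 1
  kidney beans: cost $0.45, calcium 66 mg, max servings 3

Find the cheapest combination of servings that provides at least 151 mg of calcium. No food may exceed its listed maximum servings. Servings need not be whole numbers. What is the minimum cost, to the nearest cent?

Cost per mg of calcium: kidney beans $0.0068, orange $0.0074, peanut butter $0.0113, eggs $0.0167.
Take 2.288 servings of kidney beans: +151.0 mg calcium for $1.03 (total $1.03, still need 0.0 mg).
Greedy by cheapest-per-mg is optimal for a single linear constraint, so the minimum cost is $1.03.

$1.03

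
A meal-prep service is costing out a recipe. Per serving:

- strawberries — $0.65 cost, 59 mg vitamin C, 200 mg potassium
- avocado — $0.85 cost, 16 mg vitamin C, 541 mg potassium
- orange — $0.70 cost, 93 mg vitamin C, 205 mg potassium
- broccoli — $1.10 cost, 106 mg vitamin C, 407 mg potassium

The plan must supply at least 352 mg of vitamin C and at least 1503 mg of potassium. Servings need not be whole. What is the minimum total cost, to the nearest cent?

$3.70

The cheapest plan sits at a corner of the feasible region — with two constraints it uses at most two foods.
strawberries only: max(352/59, 1503/200) = 7.515 servings → $4.88.
avocado only: max(352/16, 1503/541) = 22 servings → $18.70.
orange only: max(352/93, 1503/205) = 7.332 servings → $5.13.
broccoli only: max(352/106, 1503/407) = 3.693 servings → $4.06.
strawberries + avocado with both tight: 5.794 servings and 0.6364 servings → $4.31.
strawberries + orange with both targets exact would need a negative amount; discard.
strawberries + broccoli: intersection lies outside the first quadrant.
avocado + orange with both tight: 1.438 servings and 3.538 servings → $3.70.
avocado + broccoli with both tight: 0.3158 servings and 3.273 servings → $3.87.
orange + broccoli: the both-tight solution has a negative serving — not a feasible corner.
So the least-cost plan costs $3.70.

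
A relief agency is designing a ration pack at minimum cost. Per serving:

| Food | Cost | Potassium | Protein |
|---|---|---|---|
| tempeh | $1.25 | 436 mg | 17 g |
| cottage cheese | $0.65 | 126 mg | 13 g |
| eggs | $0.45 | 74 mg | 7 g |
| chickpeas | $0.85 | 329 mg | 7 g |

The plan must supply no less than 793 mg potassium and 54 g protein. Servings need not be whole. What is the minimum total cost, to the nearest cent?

$3.10

Two binding constraints pin down two serving amounts, so the optimal mix uses at most two foods. The candidates are each food alone (scaled to the tighter of potassium/protein) and each pair with both constraints tight.
tempeh only: max(793/436, 54/17) = 3.176 servings → $3.97.
cottage cheese only: max(793/126, 54/13) = 6.294 servings → $4.09.
eggs only: max(793/74, 54/7) = 10.72 servings → $4.82.
chickpeas only: max(793/329, 54/7) = 7.714 servings → $6.56.
tempeh + cottage cheese with both tight: 0.994 servings and 2.854 servings → $3.10.
tempeh + eggs with both tight: 0.8668 servings and 5.609 servings → $3.61.
tempeh + chickpeas: intersection lies outside the first quadrant.
cottage cheese + eggs with both targets exact would need a negative amount; discard.
cottage cheese + chickpeas with both tight: 3.598 servings and 1.032 servings → $3.22.
eggs + chickpeas with both tight: 6.843 servings and 0.8711 servings → $3.82.
Cheapest feasible corner: $3.10.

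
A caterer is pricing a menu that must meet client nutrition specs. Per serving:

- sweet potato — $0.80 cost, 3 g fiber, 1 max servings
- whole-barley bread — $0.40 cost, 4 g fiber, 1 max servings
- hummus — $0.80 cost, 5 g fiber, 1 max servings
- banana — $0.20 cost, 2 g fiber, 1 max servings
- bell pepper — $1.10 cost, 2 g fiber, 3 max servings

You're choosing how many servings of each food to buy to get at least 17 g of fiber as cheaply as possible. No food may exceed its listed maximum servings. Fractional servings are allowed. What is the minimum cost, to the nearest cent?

Cost per g of fiber: whole-barley bread $0.1000, banana $0.1000, hummus $0.1600, sweet potato $0.2667, bell pepper $0.5500.
Take 1 serving of whole-barley bread: +4.0 g fiber for $0.40 (total $0.40, still need 13.0 g).
Take 1 serving of banana: +2.0 g fiber for $0.20 (total $0.60, still need 11.0 g).
Take 1 serving of hummus: +5.0 g fiber for $0.80 (total $1.40, still need 6.0 g).
Take 1 serving of sweet potato: +3.0 g fiber for $0.80 (total $2.20, still need 3.0 g).
Take 1.5 servings of bell pepper: +3.0 g fiber for $1.65 (total $3.85, still need 0.0 g).
Filling from the cheapest source first is optimal under one linear minimum: $3.85.

$3.85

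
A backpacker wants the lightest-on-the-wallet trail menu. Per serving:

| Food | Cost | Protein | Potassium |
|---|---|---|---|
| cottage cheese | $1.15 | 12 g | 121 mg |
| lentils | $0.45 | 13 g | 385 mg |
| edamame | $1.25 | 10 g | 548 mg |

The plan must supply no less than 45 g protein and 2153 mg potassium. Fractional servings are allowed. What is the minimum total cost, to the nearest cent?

$2.52

Two binding constraints pin down two serving amounts, so the optimal mix uses at most two foods. The candidates are each food alone (scaled to the tighter of protein/potassium) and each pair with both constraints tight.
cottage cheese only: max(45/12, 2153/121) = 17.79 servings → $20.46.
lentils only: max(45/13, 2153/385) = 5.592 servings → $2.52.
edamame only: max(45/10, 2153/548) = 4.5 servings → $5.62.
cottage cheese + lentils: intersection lies outside the first quadrant.
cottage cheese + edamame with both tight: 0.5833 servings and 3.8 servings → $5.42.
lentils + edamame with both tight: 0.956 servings and 3.257 servings → $4.50.
The minimum over all feasible corners is $2.52.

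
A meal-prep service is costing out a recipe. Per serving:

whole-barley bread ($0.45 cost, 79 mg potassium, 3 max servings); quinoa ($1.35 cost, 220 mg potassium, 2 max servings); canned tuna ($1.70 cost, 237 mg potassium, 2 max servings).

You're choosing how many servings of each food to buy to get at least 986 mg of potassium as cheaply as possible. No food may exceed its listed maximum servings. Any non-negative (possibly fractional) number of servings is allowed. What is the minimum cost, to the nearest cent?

$6.27

Cost per mg of potassium: whole-barley bread $0.0057, quinoa $0.0061, canned tuna $0.0072.
Take 3 servings of whole-barley bread: +237.0 mg potassium for $1.35 (total $1.35, still need 749.0 mg).
Take 2 servings of quinoa: +440.0 mg potassium for $2.70 (total $4.05, still need 309.0 mg).
Take 1.304 servings of canned tuna: +309.0 mg potassium for $2.22 (total $6.27, still need 0.0 mg).
Greedy by cheapest-per-mg is optimal for a single linear constraint, so the minimum cost is $6.27.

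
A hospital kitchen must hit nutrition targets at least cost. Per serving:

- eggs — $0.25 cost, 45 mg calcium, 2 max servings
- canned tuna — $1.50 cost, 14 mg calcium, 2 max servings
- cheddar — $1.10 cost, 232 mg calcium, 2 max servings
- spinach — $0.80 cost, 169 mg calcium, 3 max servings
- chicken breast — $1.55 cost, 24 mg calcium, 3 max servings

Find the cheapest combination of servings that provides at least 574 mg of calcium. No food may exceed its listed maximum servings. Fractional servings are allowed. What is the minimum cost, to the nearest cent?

$2.72

Cost per mg of calcium: spinach $0.0047, cheddar $0.0047, eggs $0.0056, chicken breast $0.0646, canned tuna $0.1071.
Take 3 servings of spinach: +507.0 mg calcium for $2.40 (total $2.40, still need 67.0 mg).
Take 0.2888 servings of cheddar: +67.0 mg calcium for $0.32 (total $2.72, still need 0.0 mg).
Filling from the cheapest source first is optimal under one linear minimum: $2.72.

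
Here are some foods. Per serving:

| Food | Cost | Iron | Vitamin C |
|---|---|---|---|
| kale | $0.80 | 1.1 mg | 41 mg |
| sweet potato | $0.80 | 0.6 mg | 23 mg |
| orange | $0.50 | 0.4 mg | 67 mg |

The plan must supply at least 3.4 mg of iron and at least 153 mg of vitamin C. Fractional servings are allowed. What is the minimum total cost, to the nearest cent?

$2.58

kale only: max(3.4/1.1, 153/41) = 3.732 servings → $2.99.
sweet potato only: max(3.4/0.6, 153/23) = 6.652 servings → $5.32.
orange only: max(3.4/0.4, 153/67) = 8.5 servings → $4.25.
kale + sweet potato: the both-tight solution has a negative serving — not a feasible corner.
kale + orange with both tight: 2.908 servings and 0.5044 servings → $2.58.
sweet potato + orange with both tight: 5.374 servings and 0.4387 servings → $4.52.
Cheapest feasible corner: $2.58.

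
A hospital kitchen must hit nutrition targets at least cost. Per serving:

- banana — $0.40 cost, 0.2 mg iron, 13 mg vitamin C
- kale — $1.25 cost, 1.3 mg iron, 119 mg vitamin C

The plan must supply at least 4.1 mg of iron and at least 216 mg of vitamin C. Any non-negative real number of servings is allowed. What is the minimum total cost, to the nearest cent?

The cheapest plan sits at a corner of the feasible region — with two constraints it uses at most two foods.
banana only: max(4.1/0.2, 216/13) = 20.5 servings → $8.20.
kale only: max(4.1/1.3, 216/119) = 3.154 servings → $3.94.
banana + kale: the both-tight solution has a negative serving — not a feasible corner.
The minimum over all feasible corners is $3.94.

$3.94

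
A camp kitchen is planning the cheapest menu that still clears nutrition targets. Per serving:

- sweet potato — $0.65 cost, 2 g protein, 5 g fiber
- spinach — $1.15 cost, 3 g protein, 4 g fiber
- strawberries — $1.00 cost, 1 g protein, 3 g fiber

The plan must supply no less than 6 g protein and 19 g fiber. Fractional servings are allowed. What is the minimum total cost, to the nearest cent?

$2.47

sweet potato only: max(6/2, 19/5) = 3.8 servings → $2.47.
spinach only: max(6/3, 19/4) = 4.75 servings → $5.46.
strawberries only: max(6/1, 19/3) = 6.333 servings → $6.33.
sweet potato + spinach: intersection lies outside the first quadrant.
sweet potato + strawberries: intersection lies outside the first quadrant.
spinach + strawberries: the both-tight solution has a negative serving — not a feasible corner.
The minimum over all feasible corners is $2.47.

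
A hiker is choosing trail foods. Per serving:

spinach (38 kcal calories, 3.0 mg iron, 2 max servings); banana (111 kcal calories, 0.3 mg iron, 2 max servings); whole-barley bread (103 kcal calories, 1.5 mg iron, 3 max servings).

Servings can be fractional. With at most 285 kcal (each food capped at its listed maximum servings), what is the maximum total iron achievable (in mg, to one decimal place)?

Iron per kcal: spinach 0.07895, whole-barley bread 0.01456, banana 0.002703.
Take 2 servings of spinach: uses 76 kcal, +6.0 mg iron (running total 6.0 mg).
Take 2.029 servings of whole-barley bread: uses 209 kcal, +3.0 mg iron (running total 9.0 mg).
Greedy by best ratio exhausts the calories allowance optimally: 9.0 mg.

9.0 mg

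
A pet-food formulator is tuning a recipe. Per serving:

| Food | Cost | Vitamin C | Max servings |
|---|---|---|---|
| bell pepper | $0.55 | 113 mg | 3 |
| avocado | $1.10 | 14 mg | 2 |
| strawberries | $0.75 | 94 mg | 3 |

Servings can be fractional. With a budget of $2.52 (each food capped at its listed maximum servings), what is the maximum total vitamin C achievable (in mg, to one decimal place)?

448.0 mg

Vitamin C per dollar: bell pepper 205.5, strawberries 125.3, avocado 12.73.
Take 3 servings of bell pepper: spends $1.65, +339.0 mg vitamin C (running total 339.0 mg).
Take 1.16 servings of strawberries: spends $0.87, +109.0 mg vitamin C (running total 448.0 mg).
Greedy by best ratio exhausts the cost allowance optimally: 448.0 mg.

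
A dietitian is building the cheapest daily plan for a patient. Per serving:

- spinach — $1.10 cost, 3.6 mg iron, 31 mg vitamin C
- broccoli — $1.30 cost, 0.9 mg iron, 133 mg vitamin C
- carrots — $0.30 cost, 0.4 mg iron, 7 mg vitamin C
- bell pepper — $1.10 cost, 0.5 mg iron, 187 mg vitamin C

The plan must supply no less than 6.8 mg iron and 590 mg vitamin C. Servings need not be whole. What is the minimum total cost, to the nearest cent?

An LP optimum is at a vertex; with two nutrient constraints at most two foods are used. Check each candidate.
spinach only: max(6.8/3.6, 590/31) = 19.03 servings → $20.94.
broccoli only: max(6.8/0.9, 590/133) = 7.556 servings → $9.82.
carrots only: max(6.8/0.4, 590/7) = 84.29 servings → $25.29.
bell pepper only: max(6.8/0.5, 590/187) = 13.6 servings → $14.96.
spinach + broccoli with both tight: 0.8281 servings and 4.243 servings → $6.43.
spinach + carrots: the both-tight solution has a negative serving — not a feasible corner.
spinach + bell pepper with both tight: 1.485 servings and 2.909 servings → $4.83.
broccoli + carrots with both tight: 4.017 servings and 7.962 servings → $7.61.
broccoli + bell pepper: intersection lies outside the first quadrant.
carrots + bell pepper with both tight: 13.7 servings and 2.642 servings → $7.02.
Cheapest feasible corner: $4.83.

$4.83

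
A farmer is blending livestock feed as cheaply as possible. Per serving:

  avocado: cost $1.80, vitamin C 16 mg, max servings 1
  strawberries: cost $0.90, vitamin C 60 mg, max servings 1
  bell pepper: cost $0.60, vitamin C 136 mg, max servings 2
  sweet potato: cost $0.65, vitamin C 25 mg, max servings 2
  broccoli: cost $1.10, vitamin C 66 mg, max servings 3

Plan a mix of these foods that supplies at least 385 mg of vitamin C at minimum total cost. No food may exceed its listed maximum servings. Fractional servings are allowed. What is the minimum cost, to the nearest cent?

Cost per mg of vitamin C: bell pepper $0.0044, strawberries $0.0150, broccoli $0.0167, sweet potato $0.0260, avocado $0.1125.
Take 2 servings of bell pepper: +272.0 mg vitamin C for $1.20 (total $1.20, still need 113.0 mg).
Take 1 serving of strawberries: +60.0 mg vitamin C for $0.90 (total $2.10, still need 53.0 mg).
Take 0.803 servings of broccoli: +53.0 mg vitamin C for $0.88 (total $2.98, still need 0.0 mg).
Greedy by cheapest-per-mg is optimal for a single linear constraint, so the minimum cost is $2.98.

$2.98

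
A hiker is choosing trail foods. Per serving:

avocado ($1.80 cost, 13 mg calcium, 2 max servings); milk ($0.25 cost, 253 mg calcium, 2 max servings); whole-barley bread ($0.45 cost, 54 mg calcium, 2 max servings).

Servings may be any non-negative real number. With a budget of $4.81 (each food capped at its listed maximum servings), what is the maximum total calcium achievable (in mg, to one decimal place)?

Calcium per dollar: milk 1012, whole-barley bread 120, avocado 7.222.
Take 2 servings of milk: spends $0.50, +506.0 mg calcium (running total 506.0 mg).
Take 2 servings of whole-barley bread: spends $0.90, +108.0 mg calcium (running total 614.0 mg).
Take 1.894 servings of avocado: spends $3.41, +24.6 mg calcium (running total 638.6 mg).
Filling greedily by calcium-per-dollar is optimal for one linear limit, giving 638.6 mg.

638.6 mg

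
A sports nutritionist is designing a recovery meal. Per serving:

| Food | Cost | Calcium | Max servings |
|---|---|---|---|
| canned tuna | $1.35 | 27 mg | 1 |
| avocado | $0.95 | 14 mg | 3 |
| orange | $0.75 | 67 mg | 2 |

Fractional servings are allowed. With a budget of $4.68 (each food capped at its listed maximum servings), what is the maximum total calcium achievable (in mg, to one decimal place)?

Calcium per dollar: orange 89.33, canned tuna 20, avocado 14.74.
Take 2 servings of orange: spends $1.50, +134.0 mg calcium (running total 134.0 mg).
Take 1 serving of canned tuna: spends $1.35, +27.0 mg calcium (running total 161.0 mg).
Take 1.926 servings of avocado: spends $1.83, +27.0 mg calcium (running total 188.0 mg).
Greedy by best ratio exhausts the cost allowance optimally: 188.0 mg.

188.0 mg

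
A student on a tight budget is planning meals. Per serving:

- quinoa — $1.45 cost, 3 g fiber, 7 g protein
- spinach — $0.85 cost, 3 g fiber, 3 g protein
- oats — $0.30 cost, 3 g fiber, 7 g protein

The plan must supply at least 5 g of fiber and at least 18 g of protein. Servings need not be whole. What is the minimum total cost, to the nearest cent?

For a min-cost LP with two ≥-constraints, a basic feasible solution has at most two positive variables.
quinoa only: max(5/3, 18/7) = 2.571 servings → $3.73.
spinach only: max(5/3, 18/3) = 6 servings → $5.10.
oats only: max(5/3, 18/7) = 2.571 servings → $0.77.
quinoa + spinach: the both-tight solution has a negative serving — not a feasible corner.
quinoa + oats (both tight): parallel constraints — no distinct corner.
spinach + oats: the both-tight solution has a negative serving — not a feasible corner.
So the least-cost plan costs $0.77.

$0.77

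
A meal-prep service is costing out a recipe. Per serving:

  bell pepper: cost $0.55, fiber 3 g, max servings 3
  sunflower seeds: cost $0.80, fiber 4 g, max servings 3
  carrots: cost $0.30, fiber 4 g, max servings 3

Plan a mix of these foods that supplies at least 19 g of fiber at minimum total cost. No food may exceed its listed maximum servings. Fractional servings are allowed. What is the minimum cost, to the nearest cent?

$2.18

Cost per g of fiber: carrots $0.0750, bell pepper $0.1833, sunflower seeds $0.2000.
Take 3 servings of carrots: +12.0 g fiber for $0.90 (total $0.90, still need 7.0 g).
Take 2.333 servings of bell pepper: +7.0 g fiber for $1.28 (total $2.18, still need 0.0 g).
Filling from the cheapest source first is optimal under one linear minimum: $2.18.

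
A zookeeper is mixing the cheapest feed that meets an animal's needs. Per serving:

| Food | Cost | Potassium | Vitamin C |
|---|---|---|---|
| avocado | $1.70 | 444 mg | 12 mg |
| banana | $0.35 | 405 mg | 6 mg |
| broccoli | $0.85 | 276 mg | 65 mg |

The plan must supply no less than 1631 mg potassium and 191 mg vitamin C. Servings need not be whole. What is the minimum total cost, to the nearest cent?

$3.08

An LP optimum is at a vertex; with two nutrient constraints at most two foods are used. Check each candidate.
avocado only: max(1631/444, 191/12) = 15.92 servings → $27.06.
banana only: max(1631/405, 191/6) = 31.83 servings → $11.14.
broccoli only: max(1631/276, 191/65) = 5.909 servings → $5.02.
avocado + banana: the both-tight solution has a negative serving — not a feasible corner.
avocado + broccoli with both tight: 2.086 servings and 2.553 servings → $5.72.
banana + broccoli with both tight: 2.161 servings and 2.739 servings → $3.08.
Cheapest feasible corner: $3.08.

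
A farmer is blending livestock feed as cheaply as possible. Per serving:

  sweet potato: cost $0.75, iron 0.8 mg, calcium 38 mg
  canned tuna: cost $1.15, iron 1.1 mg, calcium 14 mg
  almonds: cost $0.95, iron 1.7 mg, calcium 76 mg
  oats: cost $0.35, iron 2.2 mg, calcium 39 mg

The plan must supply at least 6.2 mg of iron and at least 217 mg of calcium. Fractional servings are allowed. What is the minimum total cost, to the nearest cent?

An LP optimum is at a vertex; with two nutrient constraints at most two foods are used. Check each candidate.
sweet potato only: max(6.2/0.8, 217/38) = 7.75 servings → $5.81.
canned tuna only: max(6.2/1.1, 217/14) = 15.5 servings → $17.82.
almonds only: max(6.2/1.7, 217/76) = 3.647 servings → $3.46.
oats only: max(6.2/2.2, 217/39) = 5.564 servings → $1.95.
sweet potato + canned tuna with both tight: 4.964 servings and 2.026 servings → $6.05.
sweet potato + almonds: intersection lies outside the first quadrant.
sweet potato + oats with both tight: 4.496 servings and 1.183 servings → $3.79.
canned tuna + almonds with both tight: 1.711 servings and 2.54 servings → $4.38.
canned tuna + oats: the both-tight solution has a negative serving — not a feasible corner.
almonds + oats with both tight: 2.335 servings and 1.014 servings → $2.57.
So the least-cost plan costs $1.95.

$1.95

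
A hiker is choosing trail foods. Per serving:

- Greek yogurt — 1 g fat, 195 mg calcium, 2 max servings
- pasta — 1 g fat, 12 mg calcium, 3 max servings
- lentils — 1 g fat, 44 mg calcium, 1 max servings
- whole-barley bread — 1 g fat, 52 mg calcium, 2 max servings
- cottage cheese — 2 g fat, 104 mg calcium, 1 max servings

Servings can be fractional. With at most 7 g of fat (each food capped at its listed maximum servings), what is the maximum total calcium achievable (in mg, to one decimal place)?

642.0 mg

Calcium per g fat: Greek yogurt 195, whole-barley bread 52, cottage cheese 52, lentils 44, pasta 12.
Take 2 servings of Greek yogurt: uses 2 g fat, +390.0 mg calcium (running total 390.0 mg).
Take 2 servings of whole-barley bread: uses 2 g fat, +104.0 mg calcium (running total 494.0 mg).
Take 1 serving of cottage cheese: uses 2 g fat, +104.0 mg calcium (running total 598.0 mg).
Take 1 serving of lentils: uses 1 g fat, +44.0 mg calcium (running total 642.0 mg).
Filling greedily by calcium-per-g fat is optimal for one linear limit, giving 642.0 mg.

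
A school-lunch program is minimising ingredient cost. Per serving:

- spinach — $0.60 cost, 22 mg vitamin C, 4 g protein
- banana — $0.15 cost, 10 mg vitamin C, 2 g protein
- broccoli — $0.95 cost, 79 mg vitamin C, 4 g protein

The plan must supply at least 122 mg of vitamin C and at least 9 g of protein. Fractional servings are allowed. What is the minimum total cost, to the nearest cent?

$1.52

spinach only: max(122/22, 9/4) = 5.545 servings → $3.33.
banana only: max(122/10, 9/2) = 12.2 servings → $1.83.
broccoli only: max(122/79, 9/4) = 2.25 servings → $2.14.
spinach + banana: intersection lies outside the first quadrant.
spinach + broccoli with both tight: 0.9781 servings and 1.272 servings → $1.80.
banana + broccoli with both tight: 1.89 servings and 1.305 servings → $1.52.
Cheapest feasible corner: $1.52.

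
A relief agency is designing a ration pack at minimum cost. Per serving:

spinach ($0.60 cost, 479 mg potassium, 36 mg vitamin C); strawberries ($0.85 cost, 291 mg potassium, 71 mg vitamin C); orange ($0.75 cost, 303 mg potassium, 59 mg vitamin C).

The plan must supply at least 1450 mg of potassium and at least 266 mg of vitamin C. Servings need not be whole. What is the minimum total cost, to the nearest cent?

Minimising a linear cost over {potassium ≥ 1450, vitamin C ≥ 266, servings ≥ 0} — the optimum is at a vertex, using one or two foods.
spinach only: max(1450/479, 266/36) = 7.389 servings → $4.43.
strawberries only: max(1450/291, 266/71) = 4.983 servings → $4.24.
orange only: max(1450/303, 266/59) = 4.785 servings → $3.59.
spinach + strawberries with both tight: 1.085 servings and 3.196 servings → $3.37.
spinach + orange with both tight: 0.2854 servings and 4.334 servings → $3.42.
strawberries + orange with both targets exact would need a negative amount; discard.
The minimum over all feasible corners is $3.37.

$3.37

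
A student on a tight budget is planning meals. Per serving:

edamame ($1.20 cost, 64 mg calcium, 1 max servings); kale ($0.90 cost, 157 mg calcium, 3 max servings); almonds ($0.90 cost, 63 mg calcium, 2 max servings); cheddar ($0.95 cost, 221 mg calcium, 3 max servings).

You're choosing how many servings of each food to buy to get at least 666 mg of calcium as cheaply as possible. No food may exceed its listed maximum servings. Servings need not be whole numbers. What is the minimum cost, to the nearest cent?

$2.87

Cost per mg of calcium: cheddar $0.0043, kale $0.0057, almonds $0.0143, edamame $0.0187.
Take 3 servings of cheddar: +663.0 mg calcium for $2.85 (total $2.85, still need 3.0 mg).
Take 0.01911 servings of kale: +3.0 mg calcium for $0.02 (total $2.87, still need 0.0 mg).
Greedy by cheapest-per-mg is optimal for a single linear constraint, so the minimum cost is $2.87.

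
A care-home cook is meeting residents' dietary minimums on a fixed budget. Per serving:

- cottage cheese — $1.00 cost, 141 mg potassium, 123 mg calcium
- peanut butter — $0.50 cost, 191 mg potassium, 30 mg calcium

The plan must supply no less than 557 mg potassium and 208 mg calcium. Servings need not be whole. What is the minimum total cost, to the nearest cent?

$2.21

Minimising a linear cost over {potassium ≥ 557, calcium ≥ 208, servings ≥ 0} — the optimum is at a vertex, using one or two foods.
cottage cheese only: max(557/141, 208/123) = 3.95 servings → $3.95.
peanut butter only: max(557/191, 208/30) = 6.933 servings → $3.47.
cottage cheese + peanut butter with both tight: 1.195 servings and 2.034 servings → $2.21.
Cheapest feasible corner: $2.21.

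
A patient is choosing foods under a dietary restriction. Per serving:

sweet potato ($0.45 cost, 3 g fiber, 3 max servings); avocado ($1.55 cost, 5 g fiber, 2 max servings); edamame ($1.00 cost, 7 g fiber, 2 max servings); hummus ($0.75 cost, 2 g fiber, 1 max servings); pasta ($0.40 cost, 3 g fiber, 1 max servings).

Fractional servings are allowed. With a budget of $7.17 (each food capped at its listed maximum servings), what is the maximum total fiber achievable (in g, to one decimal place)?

Fiber per dollar: pasta 7.5, edamame 7, sweet potato 6.667, avocado 3.226, hummus 2.667.
Take 1 serving of pasta: spends $0.40, +3.0 g fiber (running total 3.0 g).
Take 2 servings of edamame: spends $2.00, +14.0 g fiber (running total 17.0 g).
Take 3 servings of sweet potato: spends $1.35, +9.0 g fiber (running total 26.0 g).
Take 2 servings of avocado: spends $3.10, +10.0 g fiber (running total 36.0 g).
Take 0.4267 servings of hummus: spends $0.32, +0.9 g fiber (running total 36.9 g).
Filling greedily by fiber-per-dollar is optimal for one linear limit, giving 36.9 g.

36.9 g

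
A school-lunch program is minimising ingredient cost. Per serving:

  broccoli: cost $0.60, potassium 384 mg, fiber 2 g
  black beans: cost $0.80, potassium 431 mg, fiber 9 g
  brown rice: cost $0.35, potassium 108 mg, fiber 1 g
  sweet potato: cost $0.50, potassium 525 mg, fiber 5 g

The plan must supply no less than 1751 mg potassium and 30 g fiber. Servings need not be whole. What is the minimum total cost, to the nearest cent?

$2.73

The cheapest plan sits at a corner of the feasible region — with two constraints it uses at most two foods.
broccoli only: max(1751/384, 30/2) = 15 servings → $9.00.
black beans only: max(1751/431, 30/9) = 4.063 servings → $3.25.
brown rice only: max(1751/108, 30/1) = 30 servings → $10.50.
sweet potato only: max(1751/525, 30/5) = 6 servings → $3.00.
broccoli + black beans with both tight: 1.091 servings and 3.091 servings → $3.13.
broccoli + brown rice with both targets exact would need a negative amount; discard.
broccoli + sweet potato: the both-tight solution has a negative serving — not a feasible corner.
black beans + brown rice with both tight: 2.752 servings and 5.229 servings → $4.03.
black beans + sweet potato with both tight: 2.722 servings and 1.101 servings → $2.73.
brown rice + sweet potato: the both-tight solution has a negative serving — not a feasible corner.
Cheapest feasible corner: $2.73.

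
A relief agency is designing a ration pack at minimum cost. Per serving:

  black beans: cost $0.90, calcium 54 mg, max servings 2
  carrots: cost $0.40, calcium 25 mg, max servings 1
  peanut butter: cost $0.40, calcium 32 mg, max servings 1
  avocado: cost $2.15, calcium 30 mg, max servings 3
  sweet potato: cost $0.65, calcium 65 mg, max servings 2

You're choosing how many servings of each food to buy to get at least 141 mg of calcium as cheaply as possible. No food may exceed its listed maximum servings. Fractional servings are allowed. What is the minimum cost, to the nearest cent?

Cost per mg of calcium: sweet potato $0.0100, peanut butter $0.0125, carrots $0.0160, black beans $0.0167, avocado $0.0717.
Take 2 servings of sweet potato: +130.0 mg calcium for $1.30 (total $1.30, still need 11.0 mg).
Take 0.3438 servings of peanut butter: +11.0 mg calcium for $0.14 (total $1.44, still need 0.0 mg).
Greedy by cheapest-per-mg is optimal for a single linear constraint, so the minimum cost is $1.44.

$1.44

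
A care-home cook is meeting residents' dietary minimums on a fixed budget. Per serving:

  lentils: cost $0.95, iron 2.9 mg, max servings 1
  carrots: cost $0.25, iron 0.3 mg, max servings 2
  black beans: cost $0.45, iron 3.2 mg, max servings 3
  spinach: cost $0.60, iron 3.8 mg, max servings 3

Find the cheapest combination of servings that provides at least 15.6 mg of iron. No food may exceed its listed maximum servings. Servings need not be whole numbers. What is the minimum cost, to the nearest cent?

Cost per mg of iron: black beans $0.1406, spinach $0.1579, lentils $0.3276, carrots $0.8333.
Take 3 servings of black beans: +9.6 mg iron for $1.35 (total $1.35, still need 6.0 mg).
Take 1.579 servings of spinach: +6.0 mg iron for $0.95 (total $2.30, still need 0.0 mg).
Filling from the cheapest source first is optimal under one linear minimum: $2.30.

$2.30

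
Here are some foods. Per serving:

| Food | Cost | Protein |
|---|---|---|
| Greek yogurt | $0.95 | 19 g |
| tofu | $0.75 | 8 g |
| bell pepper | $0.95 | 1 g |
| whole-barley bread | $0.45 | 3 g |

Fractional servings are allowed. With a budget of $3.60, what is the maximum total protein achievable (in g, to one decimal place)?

Protein per dollar: Greek yogurt 20, tofu 10.67, whole-barley bread 6.667, bell pepper 1.053.
With no serving limits, spend the whole cost allowance on Greek yogurt: $3.60 / $0.95 × 19 g = 72.0 g.

72.0 g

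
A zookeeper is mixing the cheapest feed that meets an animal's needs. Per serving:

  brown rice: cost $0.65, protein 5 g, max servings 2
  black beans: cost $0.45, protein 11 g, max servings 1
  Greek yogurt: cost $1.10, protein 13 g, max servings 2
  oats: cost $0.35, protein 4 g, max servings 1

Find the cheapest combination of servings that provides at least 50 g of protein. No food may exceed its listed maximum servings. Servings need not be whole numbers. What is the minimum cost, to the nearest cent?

Cost per g of protein: black beans $0.0409, Greek yogurt $0.0846, oats $0.0875, brown rice $0.1300.
Take 1 serving of black beans: +11.0 g protein for $0.45 (total $0.45, still need 39.0 g).
Take 2 servings of Greek yogurt: +26.0 g protein for $2.20 (total $2.65, still need 13.0 g).
Take 1 serving of oats: +4.0 g protein for $0.35 (total $3.00, still need 9.0 g).
Take 1.8 servings of brown rice: +9.0 g protein for $1.17 (total $4.17, still need 0.0 g).
Greedy by cheapest-per-g is optimal for a single linear constraint, so the minimum cost is $4.17.

$4.17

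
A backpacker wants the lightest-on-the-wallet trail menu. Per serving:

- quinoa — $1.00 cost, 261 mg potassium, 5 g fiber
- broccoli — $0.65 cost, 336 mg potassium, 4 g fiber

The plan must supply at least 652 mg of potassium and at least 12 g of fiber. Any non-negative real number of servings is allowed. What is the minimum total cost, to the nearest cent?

$1.95

A basic optimal solution has at most two foods positive. Try each food alone and each pair with both targets met exactly.
quinoa only: max(652/261, 12/5) = 2.498 servings → $2.50.
broccoli only: max(652/336, 12/4) = 3 servings → $1.95.
quinoa + broccoli with both tight: 2.239 servings and 0.2013 servings → $2.37.
Cheapest feasible corner: $1.95.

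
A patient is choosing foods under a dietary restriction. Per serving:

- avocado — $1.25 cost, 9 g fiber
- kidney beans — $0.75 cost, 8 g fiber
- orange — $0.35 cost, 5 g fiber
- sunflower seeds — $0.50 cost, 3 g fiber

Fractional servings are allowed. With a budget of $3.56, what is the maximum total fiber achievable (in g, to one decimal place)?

Fiber per dollar: orange 14.29, kidney beans 10.67, avocado 7.2, sunflower seeds 6.
With no serving limits, spend the whole cost allowance on orange: $3.56 / $0.35 × 5 g = 50.9 g.

50.9 g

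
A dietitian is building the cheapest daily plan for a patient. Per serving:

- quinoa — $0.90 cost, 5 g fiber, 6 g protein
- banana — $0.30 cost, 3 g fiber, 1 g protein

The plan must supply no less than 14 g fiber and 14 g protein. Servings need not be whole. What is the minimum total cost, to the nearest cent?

Compare the cost at each extreme point of the feasible region.
quinoa only: max(14/5, 14/6) = 2.8 servings → $2.52.
banana only: max(14/3, 14/1) = 14 servings → $4.20.
quinoa + banana with both tight: 2.154 servings and 1.077 servings → $2.26.
So the least-cost plan costs $2.26.

$2.26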